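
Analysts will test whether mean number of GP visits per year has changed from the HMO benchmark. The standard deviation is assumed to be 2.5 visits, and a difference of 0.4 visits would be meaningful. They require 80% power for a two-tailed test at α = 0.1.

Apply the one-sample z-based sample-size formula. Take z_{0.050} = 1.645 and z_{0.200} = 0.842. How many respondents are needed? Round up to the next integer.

n = 242

n = (z_{α/2} + z_β)² · σ² / δ²
  = (1.645 + 0.842)² · 2.5² / 0.4²
  = 6.1852 · 6.25 / 0.16
  = 241.61
Round up → n = 242.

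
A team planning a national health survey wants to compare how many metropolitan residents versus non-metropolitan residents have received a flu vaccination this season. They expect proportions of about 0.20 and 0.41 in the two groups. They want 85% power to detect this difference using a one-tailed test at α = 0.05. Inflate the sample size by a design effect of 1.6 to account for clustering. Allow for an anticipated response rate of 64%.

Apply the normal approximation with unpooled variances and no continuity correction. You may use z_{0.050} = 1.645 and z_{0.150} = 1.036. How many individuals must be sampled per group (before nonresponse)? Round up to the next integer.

n = 164 per group

n = (z_α + z_β)² · [p₁(1−p₁) + p₂(1−p₂)] / (p₁ − p₂)²
  = (1.645 + 1.036)² · (0.20·0.80 + 0.41·0.59) / (-0.21)²
  = (2.681)² · (0.1600 + 0.2419) / 0.0441
  = 7.1878 · 0.4019 / 0.0441
  = 65.50
Design effect: 1.6 × 65.50 = 104.81.
Adjust for 64% response: 104.81 / 0.64 = 163.76.
Round up → n = 164 per group.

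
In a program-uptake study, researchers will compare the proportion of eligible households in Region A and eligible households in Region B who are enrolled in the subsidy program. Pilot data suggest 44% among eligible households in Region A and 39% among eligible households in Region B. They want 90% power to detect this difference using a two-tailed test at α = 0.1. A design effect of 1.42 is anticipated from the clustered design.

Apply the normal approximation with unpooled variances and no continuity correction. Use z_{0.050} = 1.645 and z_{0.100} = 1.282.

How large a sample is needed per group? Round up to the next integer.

n = (z_{α/2} + z_β)² · [p₁(1−p₁) + p₂(1−p₂)] / (p₁ − p₂)²
  = (1.645 + 1.282)² · (0.44·0.56 + 0.39·0.61) / (0.05)²
  = (2.927)² · (0.2464 + 0.2379) / 0.0025
  = 8.5673 · 0.4843 / 0.0025
  = 1659.66
Design effect: 1.42 × 1659.66 = 2356.72.
Round up → n = 2357 per group.

n = 2357 per group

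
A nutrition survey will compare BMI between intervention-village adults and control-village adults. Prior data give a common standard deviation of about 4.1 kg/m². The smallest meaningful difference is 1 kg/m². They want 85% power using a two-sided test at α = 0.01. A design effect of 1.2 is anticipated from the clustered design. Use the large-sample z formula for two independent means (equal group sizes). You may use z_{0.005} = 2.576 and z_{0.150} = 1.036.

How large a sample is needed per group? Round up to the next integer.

n = 527 per group

n = (z_{α/2} + z_β)² · (σ₁² + σ₂²) / δ²
  = (2.576 + 1.036)² · (2·4.1² = 33.62) / 1²
  = 13.0465 · 33.62 / 1
  = 438.62
Design effect: 1.2 × 438.62 = 526.35.
Round up → n = 527 per group.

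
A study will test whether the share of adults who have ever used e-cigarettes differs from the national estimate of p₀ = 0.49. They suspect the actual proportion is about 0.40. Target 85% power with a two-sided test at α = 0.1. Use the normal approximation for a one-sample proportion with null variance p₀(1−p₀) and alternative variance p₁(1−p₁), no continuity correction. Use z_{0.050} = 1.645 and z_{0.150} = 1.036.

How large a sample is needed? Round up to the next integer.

n = [z_{α/2}·√(p₀q₀) + z_β·√(p₁q₁)]² / (p₁ − p₀)²
  = [1.645·√(0.49·0.51) + 1.036·√(0.40·0.60)]² / (-0.09)²
  = [1.645·0.4999 + 1.036·0.4899]² / 0.0081
  = [1.3299]² / 0.0081
  = 218.34
Round up → n = 219.

n = 219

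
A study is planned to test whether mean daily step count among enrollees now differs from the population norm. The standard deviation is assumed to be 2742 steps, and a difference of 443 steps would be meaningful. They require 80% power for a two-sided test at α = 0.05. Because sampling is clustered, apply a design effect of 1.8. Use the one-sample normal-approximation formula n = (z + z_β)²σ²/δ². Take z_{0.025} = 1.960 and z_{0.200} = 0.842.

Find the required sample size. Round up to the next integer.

n = (z_{α/2} + z_β)² · σ² / δ²
  = (1.960 + 0.842)² · 2742² / 443²
  = 7.8512 · 7518564 / 196249
  = 300.79
Design effect: 1.8 × 300.79 = 541.42.
Round up → n = 542.

n = 542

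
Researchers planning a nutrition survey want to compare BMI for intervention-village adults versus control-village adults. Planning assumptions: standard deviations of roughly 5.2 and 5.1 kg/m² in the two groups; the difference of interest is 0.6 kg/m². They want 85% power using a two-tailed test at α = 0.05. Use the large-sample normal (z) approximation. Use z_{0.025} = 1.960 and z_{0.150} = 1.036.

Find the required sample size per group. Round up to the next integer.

n = 1323 per group

n = (z_{α/2} + z_β)² · (σ₁² + σ₂²) / δ²
  = (1.960 + 1.036)² · (5.2² + 5.1² = 53.05) / 0.6²
  = 8.9760 · 53.05 / 0.36
  = 1322.72
Round up → n = 1323 per group.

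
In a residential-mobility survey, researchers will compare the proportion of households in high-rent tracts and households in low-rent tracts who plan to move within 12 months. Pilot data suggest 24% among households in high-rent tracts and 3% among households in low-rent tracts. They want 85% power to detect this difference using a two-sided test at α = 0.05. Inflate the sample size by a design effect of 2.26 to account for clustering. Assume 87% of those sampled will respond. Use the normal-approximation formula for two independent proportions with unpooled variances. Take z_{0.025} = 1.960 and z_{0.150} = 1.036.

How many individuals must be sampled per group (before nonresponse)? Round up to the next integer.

n = 112 per group

n = (z_{α/2} + z_β)² · [p₁(1−p₁) + p₂(1−p₂)] / (p₁ − p₂)²
  = (1.960 + 1.036)² · (0.24·0.76 + 0.03·0.97) / (0.21)²
  = (2.996)² · (0.1824 + 0.0291) / 0.0441
  = 8.9760 · 0.2115 / 0.0441
  = 43.05
Design effect: 2.26 × 43.05 = 97.29.
Adjust for 87% response: 97.29 / 0.87 = 111.83.
Round up → n = 112 per group.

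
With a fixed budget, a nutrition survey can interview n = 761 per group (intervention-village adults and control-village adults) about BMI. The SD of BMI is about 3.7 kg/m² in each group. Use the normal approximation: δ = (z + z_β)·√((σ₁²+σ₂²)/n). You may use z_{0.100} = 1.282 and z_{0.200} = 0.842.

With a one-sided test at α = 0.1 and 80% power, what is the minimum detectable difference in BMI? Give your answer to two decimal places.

Minimum detectable difference ≈ 0.40 kg/m²

δ = (z_α + z_β) · √((σ₁²+σ₂²)/n)
  = (1.282 + 0.842) · √(27.38/761)
  = 2.124 · √0.03598
  = 2.124 · 0.1897
  = 0.4029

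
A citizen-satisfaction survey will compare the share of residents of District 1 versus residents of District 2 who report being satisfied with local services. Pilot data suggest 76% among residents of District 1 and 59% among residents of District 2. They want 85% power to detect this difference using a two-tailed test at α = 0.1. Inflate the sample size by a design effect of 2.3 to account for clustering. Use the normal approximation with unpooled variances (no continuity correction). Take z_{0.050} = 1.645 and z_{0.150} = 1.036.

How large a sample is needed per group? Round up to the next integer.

n = 243 per group

n = (z_{α/2} + z_β)² · [p₁(1−p₁) + p₂(1−p₂)] / (p₁ − p₂)²
  = (1.645 + 1.036)² · (0.76·0.24 + 0.59·0.41) / (0.17)²
  = (2.681)² · (0.1824 + 0.2419) / 0.0289
  = 7.1878 · 0.4243 / 0.0289
  = 105.53
Design effect: 2.3 × 105.53 = 242.72.
Round up → n = 243 per group.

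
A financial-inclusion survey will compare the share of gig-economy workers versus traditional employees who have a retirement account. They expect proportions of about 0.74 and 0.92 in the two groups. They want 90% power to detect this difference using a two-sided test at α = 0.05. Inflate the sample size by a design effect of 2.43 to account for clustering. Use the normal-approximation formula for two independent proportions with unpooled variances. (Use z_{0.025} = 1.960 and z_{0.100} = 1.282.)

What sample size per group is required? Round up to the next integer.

n = (z_{α/2} + z_β)² · [p₁(1−p₁) + p₂(1−p₂)] / (p₁ − p₂)²
  = (1.960 + 1.282)² · (0.74·0.26 + 0.92·0.08) / (-0.18)²
  = (3.242)² · (0.1924 + 0.0736) / 0.0324
  = 10.5106 · 0.2660 / 0.0324
  = 86.29
Design effect: 2.43 × 86.29 = 209.69.
Round up → n = 210 per group.

n = 210 per group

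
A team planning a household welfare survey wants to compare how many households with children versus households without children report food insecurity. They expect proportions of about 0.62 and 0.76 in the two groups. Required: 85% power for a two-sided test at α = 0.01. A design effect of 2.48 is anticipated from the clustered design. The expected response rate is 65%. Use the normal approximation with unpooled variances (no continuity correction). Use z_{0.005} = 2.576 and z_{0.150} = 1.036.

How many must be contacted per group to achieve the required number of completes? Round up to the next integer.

n = (z_{α/2} + z_β)² · [p₁(1−p₁) + p₂(1−p₂)] / (p₁ − p₂)²
  = (2.576 + 1.036)² · (0.62·0.38 + 0.76·0.24) / (-0.14)²
  = (3.612)² · (0.2356 + 0.1824) / 0.0196
  = 13.0465 · 0.4180 / 0.0196
  = 278.24
Design effect: 2.48 × 278.24 = 690.03.
Adjust for 65% response: 690.03 / 0.65 = 1061.58.
Round up → n = 1062 per group.

n = 1062 per group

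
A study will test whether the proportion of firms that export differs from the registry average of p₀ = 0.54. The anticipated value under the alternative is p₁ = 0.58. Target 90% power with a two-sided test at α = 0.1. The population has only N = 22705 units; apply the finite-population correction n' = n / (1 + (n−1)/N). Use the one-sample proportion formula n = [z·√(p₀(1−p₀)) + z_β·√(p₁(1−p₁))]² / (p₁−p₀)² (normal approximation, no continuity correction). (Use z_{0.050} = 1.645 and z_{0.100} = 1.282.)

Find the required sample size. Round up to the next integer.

n = 1247

n = [z_{α/2}·√(p₀q₀) + z_β·√(p₁q₁)]² / (p₁ − p₀)²
  = [1.645·√(0.54·0.46) + 1.282·√(0.58·0.42)]² / (0.04)²
  = [1.645·0.4984 + 1.282·0.4936]² / 0.0016
  = [1.4526]² / 0.0016
  = 1318.79
Finite-population correction (N = 22705): 1318.79 / (1 + (1318.79 − 1)/22705) = 1246.45.
Round up → n = 1247.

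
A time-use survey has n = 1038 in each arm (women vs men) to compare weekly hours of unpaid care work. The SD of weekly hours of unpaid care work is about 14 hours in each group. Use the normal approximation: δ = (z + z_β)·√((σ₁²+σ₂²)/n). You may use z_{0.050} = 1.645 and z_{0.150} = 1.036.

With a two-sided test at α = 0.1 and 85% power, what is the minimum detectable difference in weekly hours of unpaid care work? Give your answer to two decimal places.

Minimum detectable difference ≈ 1.65 hours

δ = (z_{α/2} + z_β) · √((σ₁²+σ₂²)/n)
  = (1.645 + 1.036) · √(392/1038)
  = 2.681 · √0.37765
  = 2.681 · 0.6145
  = 1.6476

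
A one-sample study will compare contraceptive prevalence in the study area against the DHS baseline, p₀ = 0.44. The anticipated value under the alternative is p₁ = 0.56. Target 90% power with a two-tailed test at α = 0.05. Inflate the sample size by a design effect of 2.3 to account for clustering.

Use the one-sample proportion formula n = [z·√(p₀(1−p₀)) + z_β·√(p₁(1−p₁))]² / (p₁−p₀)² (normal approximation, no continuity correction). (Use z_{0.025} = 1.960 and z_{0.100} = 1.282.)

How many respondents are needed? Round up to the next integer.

n = 414

n = [z_{α/2}·√(p₀q₀) + z_β·√(p₁q₁)]² / (p₁ − p₀)²
  = [1.960·√(0.44·0.56) + 1.282·√(0.56·0.44)]² / (0.12)²
  = [1.960·0.4964 + 1.282·0.4964]² / 0.0144
  = [1.6093]² / 0.0144
  = 179.85
Design effect: 2.3 × 179.85 = 413.65.
Round up → n = 414.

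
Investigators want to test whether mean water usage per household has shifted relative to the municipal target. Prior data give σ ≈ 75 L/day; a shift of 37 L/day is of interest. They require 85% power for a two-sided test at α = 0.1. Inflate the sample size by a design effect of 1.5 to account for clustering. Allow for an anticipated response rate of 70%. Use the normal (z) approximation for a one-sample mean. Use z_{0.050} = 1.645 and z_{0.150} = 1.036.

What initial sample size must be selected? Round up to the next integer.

n = (z_{α/2} + z_β)² · σ² / δ²
  = (1.645 + 1.036)² · 75² / 37²
  = 7.1878 · 5625 / 1369
  = 29.53
Design effect: 1.5 × 29.53 = 44.30.
Adjust for 70% response: 44.30 / 0.70 = 63.29.
Round up → n = 64.

n = 64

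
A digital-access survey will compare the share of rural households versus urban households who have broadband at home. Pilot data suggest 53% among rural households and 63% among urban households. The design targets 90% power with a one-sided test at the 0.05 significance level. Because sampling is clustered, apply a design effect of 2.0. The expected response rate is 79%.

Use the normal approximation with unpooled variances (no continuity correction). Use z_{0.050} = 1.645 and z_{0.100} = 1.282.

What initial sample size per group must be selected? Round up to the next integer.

n = (z_α + z_β)² · [p₁(1−p₁) + p₂(1−p₂)] / (p₁ − p₂)²
  = (1.645 + 1.282)² · (0.53·0.47 + 0.63·0.37) / (-0.10)²
  = (2.927)² · (0.2491 + 0.2331) / 0.0100
  = 8.5673 · 0.4822 / 0.0100
  = 413.12
Design effect: 2.0 × 413.12 = 826.23.
Adjust for 79% response: 826.23 / 0.79 = 1045.86.
Round up → n = 1046 per group.

n = 1046 per group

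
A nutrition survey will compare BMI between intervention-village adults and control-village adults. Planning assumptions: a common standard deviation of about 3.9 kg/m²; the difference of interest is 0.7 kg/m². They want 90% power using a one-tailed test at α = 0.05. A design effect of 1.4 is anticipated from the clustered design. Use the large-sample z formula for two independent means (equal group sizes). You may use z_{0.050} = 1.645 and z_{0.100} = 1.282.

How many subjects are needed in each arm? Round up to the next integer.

n = (z_α + z_β)² · (σ₁² + σ₂²) / δ²
  = (1.645 + 1.282)² · (2·3.9² = 30.42) / 0.7²
  = 8.5673 · 30.42 / 0.49
  = 531.87
Design effect: 1.4 × 531.87 = 744.62.
Round up → n = 745 per group.

n = 745 per group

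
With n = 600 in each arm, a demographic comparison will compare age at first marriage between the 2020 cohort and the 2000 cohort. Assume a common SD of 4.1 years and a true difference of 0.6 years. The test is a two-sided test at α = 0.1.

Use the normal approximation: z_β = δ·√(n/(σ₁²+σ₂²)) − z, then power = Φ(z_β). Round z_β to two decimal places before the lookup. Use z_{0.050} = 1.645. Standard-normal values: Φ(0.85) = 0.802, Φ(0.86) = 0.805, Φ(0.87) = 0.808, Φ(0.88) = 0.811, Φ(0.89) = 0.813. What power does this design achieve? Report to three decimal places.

Power ≈ 0.813

z_β = δ·√(n/(σ₁²+σ₂²)) − z_{α/2}
    = 0.6 · √(600/33.62) − 1.645
    = 0.6 · 4.22451 − 1.645
    = 2.5347 − 1.645 = 0.8897 → 0.89
Power = Φ(0.89) = 0.813.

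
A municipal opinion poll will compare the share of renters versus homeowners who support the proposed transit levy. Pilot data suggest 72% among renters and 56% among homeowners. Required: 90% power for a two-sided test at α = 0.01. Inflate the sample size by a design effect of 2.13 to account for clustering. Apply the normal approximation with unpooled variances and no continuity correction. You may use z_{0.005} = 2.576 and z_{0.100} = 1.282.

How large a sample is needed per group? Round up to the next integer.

n = (z_{α/2} + z_β)² · [p₁(1−p₁) + p₂(1−p₂)] / (p₁ − p₂)²
  = (2.576 + 1.282)² · (0.72·0.28 + 0.56·0.44) / (0.16)²
  = (3.858)² · (0.2016 + 0.2464) / 0.0256
  = 14.8842 · 0.4480 / 0.0256
  = 260.47
Design effect: 2.13 × 260.47 = 554.81.
Round up → n = 555 per group.

n = 555 per group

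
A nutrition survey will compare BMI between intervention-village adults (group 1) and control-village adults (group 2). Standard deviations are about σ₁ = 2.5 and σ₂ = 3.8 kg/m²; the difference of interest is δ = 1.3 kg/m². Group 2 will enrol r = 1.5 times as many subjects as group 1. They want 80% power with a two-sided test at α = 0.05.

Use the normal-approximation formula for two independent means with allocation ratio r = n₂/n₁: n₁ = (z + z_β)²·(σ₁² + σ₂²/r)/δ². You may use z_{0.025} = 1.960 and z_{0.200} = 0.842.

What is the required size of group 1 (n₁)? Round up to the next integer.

n₁ = (z_{α/2} + z_β)² · (σ₁² + σ₂²/r) / δ²
   = (1.960 + 0.842)² · (2.5² + 3.8²/1.5) / 1.3²
   = 7.8512 · (6.25 + 9.6267) / 1.69
   = 7.8512 · 15.8767 / 1.69
   = 73.76
Round up → n₁ = 74; n₂ = r·n₁ = 1.5 × 74 = 111.

n₁ = 74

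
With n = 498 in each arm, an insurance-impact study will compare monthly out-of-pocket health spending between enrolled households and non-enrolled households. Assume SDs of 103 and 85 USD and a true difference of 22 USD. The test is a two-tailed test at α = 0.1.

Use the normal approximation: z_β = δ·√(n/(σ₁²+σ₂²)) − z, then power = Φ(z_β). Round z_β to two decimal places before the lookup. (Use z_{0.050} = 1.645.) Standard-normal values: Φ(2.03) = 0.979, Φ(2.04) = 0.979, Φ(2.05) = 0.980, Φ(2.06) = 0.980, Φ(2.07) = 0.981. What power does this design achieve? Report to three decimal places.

Power ≈ 0.979

z_β = δ·√(n/(σ₁²+σ₂²)) − z_{α/2}
    = 22 · √(498/17834) − 1.645
    = 22 · 0.16711 − 1.645
    = 3.6763 − 1.645 = 2.0313 → 2.03
Power = Φ(2.03) = 0.979.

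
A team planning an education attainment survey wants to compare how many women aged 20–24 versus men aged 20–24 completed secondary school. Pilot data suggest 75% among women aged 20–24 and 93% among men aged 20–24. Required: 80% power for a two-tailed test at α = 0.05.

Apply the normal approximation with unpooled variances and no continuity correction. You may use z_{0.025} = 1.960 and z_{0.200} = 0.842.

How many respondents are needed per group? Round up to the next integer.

n = 62 per group

n = (z_{α/2} + z_β)² · [p₁(1−p₁) + p₂(1−p₂)] / (p₁ − p₂)²
  = (1.960 + 0.842)² · (0.75·0.25 + 0.93·0.07) / (-0.18)²
  = (2.802)² · (0.1875 + 0.0651) / 0.0324
  = 7.8512 · 0.2526 / 0.0324
  = 61.21
Round up → n = 62 per group.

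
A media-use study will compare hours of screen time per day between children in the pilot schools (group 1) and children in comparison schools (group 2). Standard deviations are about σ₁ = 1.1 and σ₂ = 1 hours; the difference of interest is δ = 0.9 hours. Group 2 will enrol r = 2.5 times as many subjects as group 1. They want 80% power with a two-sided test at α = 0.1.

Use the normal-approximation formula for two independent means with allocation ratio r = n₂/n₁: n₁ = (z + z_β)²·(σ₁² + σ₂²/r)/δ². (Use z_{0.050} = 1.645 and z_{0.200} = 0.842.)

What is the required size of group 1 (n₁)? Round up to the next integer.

n₁ = (z_{α/2} + z_β)² · (σ₁² + σ₂²/r) / δ²
   = (1.645 + 0.842)² · (1.1² + 1²/2.5) / 0.9²
   = 6.1852 · (1.21 + 0.4) / 0.81
   = 6.1852 · 1.61 / 0.81
   = 12.29
Round up → n₁ = 13; n₂ = r·n₁ = 2.5 × 13 = 33.

n₁ = 13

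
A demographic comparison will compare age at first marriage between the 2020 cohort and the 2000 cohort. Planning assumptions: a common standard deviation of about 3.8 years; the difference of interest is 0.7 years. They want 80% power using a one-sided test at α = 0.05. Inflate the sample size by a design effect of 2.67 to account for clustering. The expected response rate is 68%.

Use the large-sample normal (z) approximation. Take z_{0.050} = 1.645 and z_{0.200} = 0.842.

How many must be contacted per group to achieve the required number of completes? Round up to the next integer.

n = (z_α + z_β)² · (σ₁² + σ₂²) / δ²
  = (1.645 + 0.842)² · (2·3.8² = 28.88) / 0.7²
  = 6.1852 · 28.88 / 0.49
  = 364.55
Design effect: 2.67 × 364.55 = 973.34.
Adjust for 68% response: 973.34 / 0.68 = 1431.38.
Round up → n = 1432 per group.

n = 1432 per group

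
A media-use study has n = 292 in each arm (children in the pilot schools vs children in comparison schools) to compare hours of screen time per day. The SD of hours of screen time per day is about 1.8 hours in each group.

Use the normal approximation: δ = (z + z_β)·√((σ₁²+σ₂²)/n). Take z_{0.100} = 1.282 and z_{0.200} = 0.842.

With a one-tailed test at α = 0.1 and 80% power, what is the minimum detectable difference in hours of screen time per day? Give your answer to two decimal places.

Minimum detectable difference ≈ 0.32 hours

δ = (z_α + z_β) · √((σ₁²+σ₂²)/n)
  = (1.282 + 0.842) · √(6.48/292)
  = 2.124 · √0.02219
  = 2.124 · 0.1490
  = 0.3164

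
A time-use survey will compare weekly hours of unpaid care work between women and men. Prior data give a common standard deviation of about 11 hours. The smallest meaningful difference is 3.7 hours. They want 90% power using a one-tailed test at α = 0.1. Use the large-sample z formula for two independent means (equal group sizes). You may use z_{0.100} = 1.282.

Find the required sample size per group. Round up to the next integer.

n = 117 per group

n = (z_α + z_β)² · (σ₁² + σ₂²) / δ²
  = (1.282 + 1.282)² · (2·11² = 242) / 3.7²
  = 6.5741 · 242 / 13.69
  = 116.21
Round up → n = 117 per group.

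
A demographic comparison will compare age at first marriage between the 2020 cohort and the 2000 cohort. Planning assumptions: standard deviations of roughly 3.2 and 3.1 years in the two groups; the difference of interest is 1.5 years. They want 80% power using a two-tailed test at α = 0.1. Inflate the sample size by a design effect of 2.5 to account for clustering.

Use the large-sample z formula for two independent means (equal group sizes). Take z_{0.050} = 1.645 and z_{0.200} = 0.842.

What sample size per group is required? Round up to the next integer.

n = (z_{α/2} + z_β)² · (σ₁² + σ₂²) / δ²
  = (1.645 + 0.842)² · (3.2² + 3.1² = 19.85) / 1.5²
  = 6.1852 · 19.85 / 2.25
  = 54.57
Design effect: 2.5 × 54.57 = 136.42.
Round up → n = 137 per group.

n = 137 per group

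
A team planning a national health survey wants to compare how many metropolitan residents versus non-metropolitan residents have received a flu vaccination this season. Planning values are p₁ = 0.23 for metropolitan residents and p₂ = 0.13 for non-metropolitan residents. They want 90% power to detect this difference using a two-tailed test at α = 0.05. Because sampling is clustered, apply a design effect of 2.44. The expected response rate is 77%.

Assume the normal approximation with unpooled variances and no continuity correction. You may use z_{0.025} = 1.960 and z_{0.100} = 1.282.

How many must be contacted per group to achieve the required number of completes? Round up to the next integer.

n = (z_{α/2} + z_β)² · [p₁(1−p₁) + p₂(1−p₂)] / (p₁ − p₂)²
  = (1.960 + 1.282)² · (0.23·0.77 + 0.13·0.87) / (0.10)²
  = (3.242)² · (0.1771 + 0.1131) / 0.0100
  = 10.5106 · 0.2902 / 0.0100
  = 305.02
Design effect: 2.44 × 305.02 = 744.24.
Adjust for 77% response: 744.24 / 0.77 = 966.55.
Round up → n = 967 per group.

n = 967 per group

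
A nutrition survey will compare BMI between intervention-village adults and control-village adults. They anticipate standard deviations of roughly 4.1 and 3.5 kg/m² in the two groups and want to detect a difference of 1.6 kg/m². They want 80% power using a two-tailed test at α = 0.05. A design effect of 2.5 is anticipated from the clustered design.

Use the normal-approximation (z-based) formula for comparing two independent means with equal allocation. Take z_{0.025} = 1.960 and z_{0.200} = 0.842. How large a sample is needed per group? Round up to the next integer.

n = 223 per group

n = (z_{α/2} + z_β)² · (σ₁² + σ₂²) / δ²
  = (1.960 + 0.842)² · (4.1² + 3.5² = 29.06) / 1.6²
  = 7.8512 · 29.06 / 2.56
  = 89.12
Design effect: 2.5 × 89.12 = 222.81.
Round up → n = 223 per group.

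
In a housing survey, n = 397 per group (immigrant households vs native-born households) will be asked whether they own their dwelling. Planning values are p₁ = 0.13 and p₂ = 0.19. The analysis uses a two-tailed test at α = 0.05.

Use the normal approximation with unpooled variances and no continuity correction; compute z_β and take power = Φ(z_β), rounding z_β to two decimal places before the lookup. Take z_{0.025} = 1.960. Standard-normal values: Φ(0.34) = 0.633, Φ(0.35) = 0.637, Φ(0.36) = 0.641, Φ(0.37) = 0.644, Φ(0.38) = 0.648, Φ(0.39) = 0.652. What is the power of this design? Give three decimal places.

Power ≈ 0.637

z_β = |p₁−p₂|·√(n/[p₁q₁+p₂q₂]) − z_{α/2}
    = 0.06 · √(397/0.2670) − 1.960
    = 0.06 · 38.5602 − 1.960
    = 2.3136 − 1.960 = 0.3536 → 0.35
Power = Φ(0.35) = 0.637.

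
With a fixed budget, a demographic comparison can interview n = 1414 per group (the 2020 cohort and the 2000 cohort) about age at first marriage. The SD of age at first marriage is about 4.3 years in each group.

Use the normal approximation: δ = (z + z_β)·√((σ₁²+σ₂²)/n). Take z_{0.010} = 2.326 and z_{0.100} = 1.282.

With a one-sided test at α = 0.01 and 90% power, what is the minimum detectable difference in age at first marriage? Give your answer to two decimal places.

Minimum detectable difference ≈ 0.58 years

δ = (z_α + z_β) · √((σ₁²+σ₂²)/n)
  = (2.326 + 1.282) · √(36.98/1414)
  = 3.608 · √0.02615
  = 3.608 · 0.1617
  = 0.5835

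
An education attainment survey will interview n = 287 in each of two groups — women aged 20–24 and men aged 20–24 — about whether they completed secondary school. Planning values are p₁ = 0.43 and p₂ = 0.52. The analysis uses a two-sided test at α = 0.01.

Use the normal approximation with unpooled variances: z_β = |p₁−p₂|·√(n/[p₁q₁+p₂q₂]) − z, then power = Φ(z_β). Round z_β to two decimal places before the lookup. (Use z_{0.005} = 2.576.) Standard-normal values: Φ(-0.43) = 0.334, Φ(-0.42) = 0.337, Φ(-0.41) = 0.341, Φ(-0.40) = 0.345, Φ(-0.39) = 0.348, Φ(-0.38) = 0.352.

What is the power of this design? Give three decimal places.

Power ≈ 0.341

z_β = |p₁−p₂|·√(n/[p₁q₁+p₂q₂]) − z_{α/2}
    = 0.09 · √(287/0.4947) − 2.576
    = 0.09 · 24.0863 − 2.576
    = 2.1678 − 2.576 = -0.4082 → -0.41
Power = Φ(-0.41) = 0.341.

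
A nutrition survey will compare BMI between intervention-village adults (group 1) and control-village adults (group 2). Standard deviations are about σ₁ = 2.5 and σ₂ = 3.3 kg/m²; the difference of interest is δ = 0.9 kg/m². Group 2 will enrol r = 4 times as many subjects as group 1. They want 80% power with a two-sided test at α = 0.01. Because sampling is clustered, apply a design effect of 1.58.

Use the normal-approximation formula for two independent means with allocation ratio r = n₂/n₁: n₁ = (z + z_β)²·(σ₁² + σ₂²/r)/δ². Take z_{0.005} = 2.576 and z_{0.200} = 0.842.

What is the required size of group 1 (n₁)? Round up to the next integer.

n₁ = 205

n₁ = (z_{α/2} + z_β)² · (σ₁² + σ₂²/r) / δ²
   = (2.576 + 0.842)² · (2.5² + 3.3²/4) / 0.9²
   = 11.6827 · (6.25 + 2.7225) / 0.81
   = 11.6827 · 8.9725 / 0.81
   = 129.41
Design effect: 1.58 × 129.41 = 204.47.
Round up → n₁ = 205; n₂ = r·n₁ = 4 × 205 = 820.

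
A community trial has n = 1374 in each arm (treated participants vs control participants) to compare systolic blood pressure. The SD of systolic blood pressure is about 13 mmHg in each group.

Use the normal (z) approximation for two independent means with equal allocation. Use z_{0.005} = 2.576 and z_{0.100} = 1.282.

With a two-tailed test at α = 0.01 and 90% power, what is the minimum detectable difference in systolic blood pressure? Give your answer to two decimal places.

Minimum detectable difference ≈ 1.91 mmHg

δ = (z_{α/2} + z_β) · √((σ₁²+σ₂²)/n)
  = (2.576 + 1.282) · √(338/1374)
  = 3.858 · √0.246
  = 3.858 · 0.4960
  = 1.9135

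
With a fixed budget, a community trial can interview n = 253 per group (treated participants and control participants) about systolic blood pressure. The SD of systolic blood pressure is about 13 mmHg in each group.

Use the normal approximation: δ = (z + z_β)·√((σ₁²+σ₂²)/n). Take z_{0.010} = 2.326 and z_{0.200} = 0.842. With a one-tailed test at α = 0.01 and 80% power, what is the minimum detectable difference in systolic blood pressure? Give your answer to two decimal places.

Minimum detectable difference ≈ 3.66 mmHg

δ = (z_α + z_β) · √((σ₁²+σ₂²)/n)
  = (2.326 + 0.842) · √(338/253)
  = 3.168 · √1.336
  = 3.168 · 1.1558
  = 3.6617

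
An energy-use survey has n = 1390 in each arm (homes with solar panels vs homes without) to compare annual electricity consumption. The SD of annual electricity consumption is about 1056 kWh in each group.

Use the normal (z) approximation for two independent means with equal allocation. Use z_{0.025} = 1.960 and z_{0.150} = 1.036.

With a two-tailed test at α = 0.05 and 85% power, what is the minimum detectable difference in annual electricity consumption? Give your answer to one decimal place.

Minimum detectable difference ≈ 120.0 kWh

δ = (z_{α/2} + z_β) · √((σ₁²+σ₂²)/n)
  = (1.960 + 1.036) · √(2230272/1390)
  = 2.996 · √1604.5
  = 2.996 · 40.0564
  = 120.0089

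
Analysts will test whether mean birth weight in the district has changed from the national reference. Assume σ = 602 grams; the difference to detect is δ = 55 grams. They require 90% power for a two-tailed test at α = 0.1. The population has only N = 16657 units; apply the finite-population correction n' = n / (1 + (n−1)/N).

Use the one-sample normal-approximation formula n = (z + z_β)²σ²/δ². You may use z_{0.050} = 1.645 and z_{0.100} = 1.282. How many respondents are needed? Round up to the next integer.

n = (z_{α/2} + z_β)² · σ² / δ²
  = (1.645 + 1.282)² · 602² / 55²
  = 8.5673 · 362404 / 3025
  = 1026.39
Finite-population correction (N = 16657): 1026.39 / (1 + (1026.39 − 1)/16657) = 966.87.
Round up → n = 967.

n = 967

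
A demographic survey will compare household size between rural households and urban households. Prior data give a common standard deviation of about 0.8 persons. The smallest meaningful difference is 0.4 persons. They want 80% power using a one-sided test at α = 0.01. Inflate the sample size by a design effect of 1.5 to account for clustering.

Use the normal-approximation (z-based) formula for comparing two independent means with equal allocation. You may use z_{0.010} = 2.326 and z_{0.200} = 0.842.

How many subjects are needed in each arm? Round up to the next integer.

n = 121 per group

n = (z_α + z_β)² · (σ₁² + σ₂²) / δ²
  = (2.326 + 0.842)² · (2·0.8² = 1.28) / 0.4²
  = 10.0362 · 1.28 / 0.16
  = 80.29
Design effect: 1.5 × 80.29 = 120.43.
Round up → n = 121 per group.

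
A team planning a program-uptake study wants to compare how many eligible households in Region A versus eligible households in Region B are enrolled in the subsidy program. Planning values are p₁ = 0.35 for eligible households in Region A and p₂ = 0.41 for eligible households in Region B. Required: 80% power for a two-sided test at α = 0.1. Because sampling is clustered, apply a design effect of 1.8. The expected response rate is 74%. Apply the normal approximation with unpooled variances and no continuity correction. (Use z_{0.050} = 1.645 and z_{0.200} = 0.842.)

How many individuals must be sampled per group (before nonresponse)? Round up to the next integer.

n = 1962 per group

n = (z_{α/2} + z_β)² · [p₁(1−p₁) + p₂(1−p₂)] / (p₁ − p₂)²
  = (1.645 + 0.842)² · (0.35·0.65 + 0.41·0.59) / (-0.06)²
  = (2.487)² · (0.2275 + 0.2419) / 0.0036
  = 6.1852 · 0.4694 / 0.0036
  = 806.48
Design effect: 1.8 × 806.48 = 1451.66.
Adjust for 74% response: 1451.66 / 0.74 = 1961.70.
Round up → n = 1962 per group.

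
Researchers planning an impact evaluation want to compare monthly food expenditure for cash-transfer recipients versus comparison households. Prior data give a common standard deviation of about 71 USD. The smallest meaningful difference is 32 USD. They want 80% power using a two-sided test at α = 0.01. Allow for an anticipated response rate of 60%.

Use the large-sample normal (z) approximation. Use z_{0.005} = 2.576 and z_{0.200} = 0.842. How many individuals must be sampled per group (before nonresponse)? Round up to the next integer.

n = (z_{α/2} + z_β)² · (σ₁² + σ₂²) / δ²
  = (2.576 + 0.842)² · (2·71² = 10082) / 32²
  = 11.6827 · 10082 / 1024
  = 115.02
Adjust for 60% response: 115.02 / 0.60 = 191.71.
Round up → n = 192 per group.

n = 192 per group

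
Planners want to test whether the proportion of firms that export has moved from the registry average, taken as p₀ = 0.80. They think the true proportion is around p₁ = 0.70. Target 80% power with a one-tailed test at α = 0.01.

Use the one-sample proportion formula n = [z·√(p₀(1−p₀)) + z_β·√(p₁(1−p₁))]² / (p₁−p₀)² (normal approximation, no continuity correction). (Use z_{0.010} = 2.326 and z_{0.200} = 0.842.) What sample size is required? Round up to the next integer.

n = [z_α·√(p₀q₀) + z_β·√(p₁q₁)]² / (p₁ − p₀)²
  = [2.326·√(0.80·0.20) + 0.842·√(0.70·0.30)]² / (-0.10)²
  = [2.326·0.4000 + 0.842·0.4583]² / 0.0100
  = [1.3163]² / 0.0100
  = 173.25
Round up → n = 174.

n = 174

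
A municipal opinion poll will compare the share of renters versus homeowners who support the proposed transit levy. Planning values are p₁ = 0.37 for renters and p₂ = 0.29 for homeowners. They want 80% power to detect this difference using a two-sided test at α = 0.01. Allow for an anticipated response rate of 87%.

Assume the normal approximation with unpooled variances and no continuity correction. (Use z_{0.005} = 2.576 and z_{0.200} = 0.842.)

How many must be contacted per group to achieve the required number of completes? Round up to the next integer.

n = (z_{α/2} + z_β)² · [p₁(1−p₁) + p₂(1−p₂)] / (p₁ − p₂)²
  = (2.576 + 0.842)² · (0.37·0.63 + 0.29·0.71) / (0.08)²
  = (3.418)² · (0.2331 + 0.2059) / 0.0064
  = 11.6827 · 0.4390 / 0.0064
  = 801.36
Adjust for 87% response: 801.36 / 0.87 = 921.11.
Round up → n = 922 per group.

n = 922 per group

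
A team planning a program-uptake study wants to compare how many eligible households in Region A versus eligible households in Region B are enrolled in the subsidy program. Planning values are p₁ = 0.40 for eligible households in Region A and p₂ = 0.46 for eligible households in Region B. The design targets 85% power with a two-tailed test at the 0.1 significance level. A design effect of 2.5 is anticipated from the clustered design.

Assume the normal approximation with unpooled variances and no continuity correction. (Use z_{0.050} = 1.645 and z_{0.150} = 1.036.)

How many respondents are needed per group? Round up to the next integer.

n = (z_{α/2} + z_β)² · [p₁(1−p₁) + p₂(1−p₂)] / (p₁ − p₂)²
  = (1.645 + 1.036)² · (0.40·0.60 + 0.46·0.54) / (-0.06)²
  = (2.681)² · (0.2400 + 0.2484) / 0.0036
  = 7.1878 · 0.4884 / 0.0036
  = 975.14
Design effect: 2.5 × 975.14 = 2437.85.
Round up → n = 2438 per group.

n = 2438 per group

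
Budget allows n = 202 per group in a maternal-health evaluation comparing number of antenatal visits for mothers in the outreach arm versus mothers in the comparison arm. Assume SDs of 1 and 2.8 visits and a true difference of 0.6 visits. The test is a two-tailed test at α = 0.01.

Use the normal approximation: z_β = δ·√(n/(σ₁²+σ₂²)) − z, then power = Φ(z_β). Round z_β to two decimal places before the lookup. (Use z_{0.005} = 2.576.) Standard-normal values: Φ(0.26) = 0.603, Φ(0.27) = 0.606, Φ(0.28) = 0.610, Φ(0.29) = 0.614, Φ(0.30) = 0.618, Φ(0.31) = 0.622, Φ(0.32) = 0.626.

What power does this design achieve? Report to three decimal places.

z_β = δ·√(n/(σ₁²+σ₂²)) − z_{α/2}
    = 0.6 · √(202/8.84) − 2.576
    = 0.6 · 4.78024 − 2.576
    = 2.8681 − 2.576 = 0.2921 → 0.29
Power = Φ(0.29) = 0.614.

Power ≈ 0.614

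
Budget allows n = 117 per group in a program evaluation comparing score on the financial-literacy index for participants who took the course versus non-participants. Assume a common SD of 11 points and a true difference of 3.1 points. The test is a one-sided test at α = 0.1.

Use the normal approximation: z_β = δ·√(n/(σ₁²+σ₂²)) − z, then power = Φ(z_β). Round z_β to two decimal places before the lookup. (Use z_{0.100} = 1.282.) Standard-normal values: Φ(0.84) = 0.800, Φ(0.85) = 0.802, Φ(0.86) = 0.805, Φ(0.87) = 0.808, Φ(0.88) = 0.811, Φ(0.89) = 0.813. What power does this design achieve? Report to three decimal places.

Power ≈ 0.808

z_β = δ·√(n/(σ₁²+σ₂²)) − z_α
    = 3.1 · √(117/242) − 1.282
    = 3.1 · 0.69532 − 1.282
    = 2.1555 − 1.282 = 0.8735 → 0.87
Power = Φ(0.87) = 0.808.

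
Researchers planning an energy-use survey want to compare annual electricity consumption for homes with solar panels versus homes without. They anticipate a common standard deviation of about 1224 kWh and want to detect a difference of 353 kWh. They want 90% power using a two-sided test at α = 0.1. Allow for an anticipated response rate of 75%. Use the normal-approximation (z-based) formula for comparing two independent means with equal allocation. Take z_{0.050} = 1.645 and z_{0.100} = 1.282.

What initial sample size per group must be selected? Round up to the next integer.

n = 275 per group

n = (z_{α/2} + z_β)² · (σ₁² + σ₂²) / δ²
  = (1.645 + 1.282)² · (2·1224² = 2996352) / 353²
  = 8.5673 · 2996352 / 124609
  = 206.01
Adjust for 75% response: 206.01 / 0.75 = 274.68.
Round up → n = 275 per group.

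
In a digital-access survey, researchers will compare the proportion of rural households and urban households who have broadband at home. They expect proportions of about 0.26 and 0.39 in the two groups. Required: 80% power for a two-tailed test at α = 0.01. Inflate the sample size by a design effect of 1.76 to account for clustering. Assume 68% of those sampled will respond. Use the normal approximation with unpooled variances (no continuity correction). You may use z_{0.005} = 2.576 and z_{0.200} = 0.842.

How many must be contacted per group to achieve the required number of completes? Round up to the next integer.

n = (z_{α/2} + z_β)² · [p₁(1−p₁) + p₂(1−p₂)] / (p₁ − p₂)²
  = (2.576 + 0.842)² · (0.26·0.74 + 0.39·0.61) / (-0.13)²
  = (3.418)² · (0.1924 + 0.2379) / 0.0169
  = 11.6827 · 0.4303 / 0.0169
  = 297.46
Design effect: 1.76 × 297.46 = 523.53.
Adjust for 68% response: 523.53 / 0.68 = 769.90.
Round up → n = 770 per group.

n = 770 per group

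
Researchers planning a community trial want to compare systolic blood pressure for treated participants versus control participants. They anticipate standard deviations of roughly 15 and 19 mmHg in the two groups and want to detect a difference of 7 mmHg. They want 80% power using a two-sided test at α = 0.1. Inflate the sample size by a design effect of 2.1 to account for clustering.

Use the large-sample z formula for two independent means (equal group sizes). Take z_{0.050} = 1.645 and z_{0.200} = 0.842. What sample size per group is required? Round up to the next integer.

n = (z_{α/2} + z_β)² · (σ₁² + σ₂²) / δ²
  = (1.645 + 0.842)² · (15² + 19² = 586) / 7²
  = 6.1852 · 586 / 49
  = 73.97
Design effect: 2.1 × 73.97 = 155.34.
Round up → n = 156 per group.

n = 156 per group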